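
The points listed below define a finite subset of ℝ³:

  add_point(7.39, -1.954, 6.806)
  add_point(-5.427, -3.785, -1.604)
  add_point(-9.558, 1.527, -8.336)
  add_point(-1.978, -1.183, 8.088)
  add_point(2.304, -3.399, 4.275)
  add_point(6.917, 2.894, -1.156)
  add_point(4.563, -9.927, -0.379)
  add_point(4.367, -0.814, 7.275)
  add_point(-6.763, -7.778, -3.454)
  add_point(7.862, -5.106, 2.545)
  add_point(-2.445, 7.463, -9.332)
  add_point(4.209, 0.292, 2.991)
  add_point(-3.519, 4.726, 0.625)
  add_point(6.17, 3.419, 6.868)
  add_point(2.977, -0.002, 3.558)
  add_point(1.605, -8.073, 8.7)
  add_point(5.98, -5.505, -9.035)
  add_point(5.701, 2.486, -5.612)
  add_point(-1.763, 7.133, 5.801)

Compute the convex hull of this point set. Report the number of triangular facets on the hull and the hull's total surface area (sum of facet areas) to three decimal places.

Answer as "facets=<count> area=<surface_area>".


facets=22 area=997.578

Points on the hull: [0, 2, 3, 5, 6, 8, 9, 10, 13, 15, 16, 17, 18] (13 of 19).

Area of each hull facet:
  f1: (p18, p10, p2) → 70.3288
  f2: (p16, p10, p2) → 71.5374
  f3: (p3, p18, p2) → 73.2849
  f4: (p5, p16, p9) → 47.7283
  f5: (p0, p15, p9) → 22.5680
  f6: (p0, p5, p9) → 23.0616
  f7: (p8, p16, p2) → 76.3684
  f8: (p8, p3, p2) → 76.6969
  f9: (p8, p3, p15) → 53.9962
  f10: (p6, p15, p9) → 29.0511
  f11: (p6, p16, p9) → 32.0827
  f12: (p6, p8, p15) → 57.8298
  f13: (p6, p8, p16) → 57.7331
  f14: (p13, p18, p10) → 65.8735
  f15: (p13, p5, p10) → 45.4904
  f16: (p13, p0, p5) → 22.1485
  f17: (p13, p3, p18) → 34.6259
  f18: (p13, p3, p15) → 36.7210
  f19: (p13, p0, p15) → 20.0074
  f20: (p17, p16, p10) → 42.0764
  f21: (p17, p5, p10) → 20.3655
  f22: (p17, p5, p16) → 18.0019
Σ area = 997.578

Euler: V−E+F = 13−33+22 = 2.


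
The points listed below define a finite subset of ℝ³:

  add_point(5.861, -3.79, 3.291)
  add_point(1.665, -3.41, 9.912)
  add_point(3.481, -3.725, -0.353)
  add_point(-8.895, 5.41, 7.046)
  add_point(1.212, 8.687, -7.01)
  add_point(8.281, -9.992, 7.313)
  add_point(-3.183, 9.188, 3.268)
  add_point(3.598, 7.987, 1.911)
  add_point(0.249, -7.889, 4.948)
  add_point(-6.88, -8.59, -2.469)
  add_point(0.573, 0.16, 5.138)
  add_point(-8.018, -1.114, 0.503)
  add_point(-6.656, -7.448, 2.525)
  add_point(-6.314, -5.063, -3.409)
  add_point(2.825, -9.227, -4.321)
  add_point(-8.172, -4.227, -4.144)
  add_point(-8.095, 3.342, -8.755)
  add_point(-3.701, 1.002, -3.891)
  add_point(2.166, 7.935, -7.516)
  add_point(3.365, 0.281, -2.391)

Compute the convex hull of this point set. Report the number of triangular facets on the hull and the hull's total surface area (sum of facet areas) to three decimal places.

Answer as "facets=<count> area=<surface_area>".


facets=20 area=1053.826

Extreme-point indices: [1, 3, 4, 5, 6, 7, 9, 12, 14, 15, 16, 18] — 12 of 20 on the boundary.

Triangle areas on the boundary:
  f1: (p16, p6, p3) → 55.6487
  f2: (p1, p6, p3) → 54.3635
  f3: (p4, p16, p6) → 59.9827
  f4: (p4, p18, p16) → 6.8726
  f5: (p7, p1, p5) → 64.8693
  f6: (p7, p1, p6) → 49.0700
  f7: (p7, p18, p5) → 87.7820
  f8: (p7, p4, p6) → 32.4085
  f9: (p7, p4, p18) → 6.0330
  f10: (p15, p16, p3) → 64.6532
  f11: (p15, p9, p16) → 6.9769
  f12: (p12, p1, p3) → 74.6385
  f13: (p12, p15, p3) → 51.6913
  f14: (p12, p15, p9) → 12.2955
  f15: (p12, p1, p5) → 57.1476
  f16: (p12, p9, p5) → 38.8799
  f17: (p14, p18, p5) → 109.1605
  f18: (p14, p9, p5) → 61.6960
  f19: (p14, p18, p16) → 92.7357
  f20: (p14, p9, p16) → 66.9209
Σ area = 1053.826

Euler: V−E+F = 12−30+20 = 2.


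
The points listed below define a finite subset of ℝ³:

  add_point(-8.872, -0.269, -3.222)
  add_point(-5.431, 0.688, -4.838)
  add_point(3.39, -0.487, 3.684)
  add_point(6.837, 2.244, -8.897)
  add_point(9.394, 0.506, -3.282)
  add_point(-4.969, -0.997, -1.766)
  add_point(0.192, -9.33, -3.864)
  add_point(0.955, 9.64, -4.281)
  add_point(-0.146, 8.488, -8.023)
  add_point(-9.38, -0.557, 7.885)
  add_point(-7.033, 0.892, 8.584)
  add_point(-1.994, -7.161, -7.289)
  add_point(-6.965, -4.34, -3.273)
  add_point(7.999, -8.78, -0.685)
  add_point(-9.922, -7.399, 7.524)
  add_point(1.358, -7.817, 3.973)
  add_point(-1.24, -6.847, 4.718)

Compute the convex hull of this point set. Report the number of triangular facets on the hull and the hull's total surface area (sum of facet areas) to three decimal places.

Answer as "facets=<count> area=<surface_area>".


facets=24 area=948.708

Points on the hull: [0, 2, 3, 4, 6, 7, 8, 9, 10, 11, 12, 13, 14, 15] (14 of 17).

Per-facet area ½‖(b−a)×(c−a)‖:
  f1: (p13, p6, p14) → 61.4026
  f2: (p3, p7, p4) → 33.6919
  f3: (p3, p13, p4) → 28.1187
  f4: (p12, p0, p14) → 25.8983
  f5: (p2, p7, p4) → 55.0386
  f6: (p2, p10, p7) → 76.0472
  f7: (p2, p13, p4) → 41.3755
  f8: (p9, p0, p14) → 38.2113
  f9: (p9, p10, p14) → 7.9313
  f10: (p9, p10, p7) → 22.2101
  f11: (p8, p3, p7) → 19.0819
  f12: (p8, p9, p7) → 36.8562
  f13: (p8, p9, p0) → 67.3119
  f14: (p15, p13, p14) → 15.0520
  f15: (p15, p2, p13) → 30.8452
  f16: (p15, p10, p14) → 50.7647
  f17: (p15, p2, p10) → 43.7039
  f18: (p11, p8, p3) → 61.1192
  f19: (p11, p12, p0) → 11.5994
  f20: (p11, p8, p0) → 69.3095
  f21: (p11, p13, p6) → 14.1210
  f22: (p11, p3, p13) → 72.1105
  f23: (p11, p6, p14) → 34.7808
  f24: (p11, p12, p14) → 32.1265
Σ area = 948.708

Check V−E+F: 14 − 36 + 24 = 2.


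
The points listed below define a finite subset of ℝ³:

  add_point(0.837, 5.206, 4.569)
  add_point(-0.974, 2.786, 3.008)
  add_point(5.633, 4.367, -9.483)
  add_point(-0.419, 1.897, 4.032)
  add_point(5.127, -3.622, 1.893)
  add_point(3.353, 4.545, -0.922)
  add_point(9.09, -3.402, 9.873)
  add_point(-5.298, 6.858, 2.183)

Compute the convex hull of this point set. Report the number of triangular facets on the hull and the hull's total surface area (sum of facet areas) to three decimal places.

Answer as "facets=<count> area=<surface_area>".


facets=10 area=374.146

7 of the 8 inputs are extreme points: [0, 2, 3, 4, 5, 6, 7].

Facet areas (half cross-product norm):
  f1: (p4, p2, p7) → 95.7198
  f2: (p4, p2, p6) → 44.1529
  f3: (p0, p6, p7) → 21.4391
  f4: (p0, p2, p7) → 50.4468
  f5: (p3, p6, p7) → 15.3425
  f6: (p3, p4, p7) → 14.6779
  f7: (p3, p4, p6) → 36.0990
  f8: (p5, p2, p6) → 51.5311
  f9: (p5, p0, p6) → 39.6283
  f10: (p5, p0, p2) → 5.1088
Σ area = 374.146

Check V−E+F: 7 − 15 + 10 = 2.


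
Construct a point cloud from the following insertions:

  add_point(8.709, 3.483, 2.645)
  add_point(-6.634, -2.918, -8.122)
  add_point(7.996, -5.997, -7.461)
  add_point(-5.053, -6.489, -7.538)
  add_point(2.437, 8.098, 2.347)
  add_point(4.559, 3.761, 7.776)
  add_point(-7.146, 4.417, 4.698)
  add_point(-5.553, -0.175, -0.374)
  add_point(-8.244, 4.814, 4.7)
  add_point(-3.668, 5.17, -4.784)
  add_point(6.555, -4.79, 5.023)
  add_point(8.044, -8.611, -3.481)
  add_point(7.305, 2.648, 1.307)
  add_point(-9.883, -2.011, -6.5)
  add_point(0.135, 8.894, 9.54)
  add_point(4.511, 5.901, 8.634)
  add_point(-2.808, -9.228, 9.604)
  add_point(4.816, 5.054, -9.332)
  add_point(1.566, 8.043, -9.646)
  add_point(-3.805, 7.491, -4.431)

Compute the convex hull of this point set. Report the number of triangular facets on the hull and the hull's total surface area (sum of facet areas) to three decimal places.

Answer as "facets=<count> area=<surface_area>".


Extreme-point indices: [0, 1, 2, 3, 4, 8, 10, 11, 13, 14, 15, 16, 17, 18, 19] — 15 of 20 on the boundary.

Facet areas (half cross-product norm):
  f1: (p8, p16, p13) → 103.4267
  f2: (p8, p14, p16) → 82.9334
  f3: (p15, p14, p16) → 44.8470
  f4: (p3, p16, p13) → 58.2956
  f5: (p10, p15, p0) → 34.1370
  f6: (p10, p15, p16) → 64.6937
  f7: (p4, p18, p0) → 46.6458
  f8: (p4, p18, p14) → 17.5484
  f9: (p4, p15, p0) → 24.1273
  f10: (p4, p15, p14) → 18.0858
  f11: (p17, p2, p0) → 69.1808
  f12: (p17, p18, p0) → 26.0320
  f13: (p17, p3, p2) → 73.8849
  f14: (p19, p18, p14) → 48.4540
  f15: (p19, p8, p14) → 55.0966
  f16: (p19, p18, p13) → 40.8535
  f17: (p19, p8, p13) → 57.8244
  f18: (p11, p10, p16) → 50.3699
  f19: (p11, p3, p16) → 109.5485
  f20: (p11, p3, p2) → 31.0911
  f21: (p11, p2, p0) → 32.1162
  f22: (p11, p10, p0) → 41.6873
  f23: (p1, p17, p18) → 30.3063
  f24: (p1, p17, p3) → 27.0898
  f25: (p1, p18, p13) → 23.9276
  f26: (p1, p3, p13) → 6.3888
Σ area = 1218.592

Check V−E+F: 15 − 39 + 26 = 2.

facets=26 area=1218.592


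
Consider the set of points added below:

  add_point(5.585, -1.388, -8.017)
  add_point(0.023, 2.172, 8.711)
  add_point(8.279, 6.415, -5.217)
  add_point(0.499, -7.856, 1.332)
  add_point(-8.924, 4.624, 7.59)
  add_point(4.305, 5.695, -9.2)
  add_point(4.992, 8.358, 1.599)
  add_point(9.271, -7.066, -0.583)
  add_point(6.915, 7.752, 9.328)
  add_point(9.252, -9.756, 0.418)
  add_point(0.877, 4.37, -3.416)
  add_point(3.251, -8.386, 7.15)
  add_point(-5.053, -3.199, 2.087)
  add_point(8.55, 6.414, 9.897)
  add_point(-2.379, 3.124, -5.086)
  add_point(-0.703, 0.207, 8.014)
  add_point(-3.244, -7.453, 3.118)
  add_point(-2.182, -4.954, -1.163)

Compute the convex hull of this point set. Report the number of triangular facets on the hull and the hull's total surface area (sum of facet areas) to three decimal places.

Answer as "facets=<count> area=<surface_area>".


Hull vertices (16/18): indices [0, 1, 2, 3, 4, 5, 6, 7, 8, 9, 11, 12, 13, 14, 16, 17].

Triangle areas on the boundary:
  f1: (p6, p5, p4) → 83.9563
  f2: (p1, p13, p4) → 29.6837
  f3: (p1, p11, p4) → 44.8470
  f4: (p1, p11, p13) → 52.6466
  f5: (p9, p13, p7) → 20.8729
  f6: (p9, p11, p13) → 72.7011
  f7: (p8, p13, p4) → 13.6655
  f8: (p8, p6, p4) → 61.3591
  f9: (p2, p6, p5) → 20.7613
  f10: (p2, p13, p7) → 102.1212
  f11: (p2, p8, p13) → 15.9069
  f12: (p2, p8, p6) → 21.5226
  f13: (p0, p9, p7) → 8.9446
  f14: (p0, p2, p7) → 43.2939
  f15: (p0, p2, p5) → 20.5540
  f16: (p14, p5, p4) → 37.2974
  f17: (p14, p0, p5) → 29.2335
  f18: (p17, p14, p0) → 41.0785
  f19: (p17, p0, p9) → 61.3516
  f20: (p17, p3, p9) → 16.2558
  f21: (p12, p14, p4) → 51.2242
  f22: (p12, p17, p14) → 20.9868
  f23: (p16, p17, p3) → 9.1317
  f24: (p16, p12, p17) → 10.0533
  f25: (p16, p9, p11) → 34.5087
  f26: (p16, p3, p9) → 6.5407
  f27: (p16, p11, p4) → 52.0648
  f28: (p16, p12, p4) → 17.2521
Σ area = 999.816

Euler: V−E+F = 16−42+28 = 2.

facets=28 area=999.816


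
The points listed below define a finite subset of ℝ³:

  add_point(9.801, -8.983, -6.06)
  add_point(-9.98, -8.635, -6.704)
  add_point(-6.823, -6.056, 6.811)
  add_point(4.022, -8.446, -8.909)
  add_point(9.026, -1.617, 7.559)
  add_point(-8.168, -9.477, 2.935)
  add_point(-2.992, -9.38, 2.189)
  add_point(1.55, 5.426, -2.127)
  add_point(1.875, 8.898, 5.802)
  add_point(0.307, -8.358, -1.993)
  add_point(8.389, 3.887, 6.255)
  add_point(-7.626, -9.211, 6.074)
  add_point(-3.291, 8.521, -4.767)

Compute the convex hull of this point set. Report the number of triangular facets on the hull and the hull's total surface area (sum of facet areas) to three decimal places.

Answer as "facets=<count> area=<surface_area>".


Points on the hull: [0, 1, 2, 3, 4, 5, 6, 7, 8, 10, 11, 12] (12 of 13).

Area of each hull facet:
  f1: (p5, p0, p1) → 95.0996
  f2: (p3, p0, p1) → 26.6690
  f3: (p3, p12, p1) → 122.7916
  f4: (p3, p12, p0) → 57.9238
  f5: (p7, p12, p0) → 39.1883
  f6: (p2, p12, p8) → 100.0104
  f7: (p2, p4, p8) → 100.1403
  f8: (p2, p12, p1) → 122.4088
  f9: (p10, p4, p0) → 42.5591
  f10: (p10, p4, p8) → 16.9588
  f11: (p10, p7, p0) → 90.3909
  f12: (p10, p12, p8) → 44.8592
  f13: (p10, p7, p12) → 17.1326
  f14: (p6, p5, p0) → 16.5835
  f15: (p11, p2, p4) → 23.8757
  f16: (p11, p4, p0) → 138.7723
  f17: (p11, p6, p0) → 6.2512
  f18: (p11, p6, p5) → 8.3560
  f19: (p11, p5, p1) → 2.6556
  f20: (p11, p2, p1) → 21.1814
Σ area = 1093.808

Euler: V−E+F = 12−30+20 = 2.

facets=20 area=1093.808


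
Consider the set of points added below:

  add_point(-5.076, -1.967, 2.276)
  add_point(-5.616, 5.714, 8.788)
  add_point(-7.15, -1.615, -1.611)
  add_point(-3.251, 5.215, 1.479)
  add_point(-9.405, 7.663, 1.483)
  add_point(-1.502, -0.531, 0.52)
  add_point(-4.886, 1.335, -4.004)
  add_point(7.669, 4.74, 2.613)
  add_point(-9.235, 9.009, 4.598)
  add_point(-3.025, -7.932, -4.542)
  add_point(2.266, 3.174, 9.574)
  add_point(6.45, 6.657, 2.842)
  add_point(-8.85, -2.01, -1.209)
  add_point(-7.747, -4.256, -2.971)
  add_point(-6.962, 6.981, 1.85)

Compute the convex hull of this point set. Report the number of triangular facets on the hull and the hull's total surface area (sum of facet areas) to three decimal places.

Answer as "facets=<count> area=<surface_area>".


facets=18 area=589.425

11 of the 15 inputs are extreme points: [0, 1, 4, 6, 7, 8, 9, 10, 11, 12, 13].

Per-facet area ½‖(b−a)×(c−a)‖:
  f1: (p10, p9, p7) → 79.6079
  f2: (p6, p9, p7) → 68.8363
  f3: (p11, p6, p4) → 67.1726
  f4: (p11, p6, p7) → 16.2614
  f5: (p11, p8, p4) → 26.9436
  f6: (p11, p10, p7) → 9.8840
  f7: (p1, p11, p10) → 34.7553
  f8: (p1, p11, p8) → 42.7292
  f9: (p12, p1, p8) → 39.5831
  f10: (p12, p8, p4) → 13.3526
  f11: (p0, p12, p1) → 23.6819
  f12: (p0, p10, p9) → 42.5824
  f13: (p0, p1, p10) → 40.8935
  f14: (p13, p6, p4) → 29.1014
  f15: (p13, p12, p4) → 7.3093
  f16: (p13, p6, p9) → 19.5022
  f17: (p13, p0, p9) → 19.4366
  f18: (p13, p0, p12) → 7.7920
Σ area = 589.425

Check V−E+F: 11 − 27 + 18 = 2.


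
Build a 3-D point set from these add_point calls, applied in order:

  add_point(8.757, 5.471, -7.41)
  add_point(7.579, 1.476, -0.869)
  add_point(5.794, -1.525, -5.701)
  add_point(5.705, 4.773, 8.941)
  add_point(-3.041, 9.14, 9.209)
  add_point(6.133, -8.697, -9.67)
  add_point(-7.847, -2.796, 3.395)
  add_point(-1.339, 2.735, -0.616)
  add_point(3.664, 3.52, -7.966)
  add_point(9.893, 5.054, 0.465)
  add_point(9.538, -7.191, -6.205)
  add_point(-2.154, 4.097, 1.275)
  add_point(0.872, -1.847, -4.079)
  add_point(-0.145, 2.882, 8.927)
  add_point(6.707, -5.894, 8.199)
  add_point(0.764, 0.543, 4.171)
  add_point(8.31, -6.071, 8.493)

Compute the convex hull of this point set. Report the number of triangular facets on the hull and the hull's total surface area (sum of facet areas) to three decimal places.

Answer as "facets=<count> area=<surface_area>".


Hull vertices (12/17): indices [0, 3, 4, 5, 6, 8, 9, 10, 11, 13, 14, 16].

Facet areas (half cross-product norm):
  f1: (p8, p5, p6) → 108.2188
  f2: (p10, p16, p9) → 86.8570
  f3: (p10, p16, p5) → 28.7835
  f4: (p13, p4, p6) → 37.4160
  f5: (p13, p16, p4) → 13.5039
  f6: (p3, p4, p9) → 42.2385
  f7: (p3, p16, p9) → 52.4619
  f8: (p3, p16, p4) → 41.7665
  f9: (p11, p4, p6) → 42.8985
  f10: (p11, p8, p6) → 43.9301
  f11: (p11, p8, p4) → 31.7740
  f12: (p0, p8, p5) → 33.9381
  f13: (p0, p10, p5) → 31.8238
  f14: (p0, p10, p9) → 50.1579
  f15: (p0, p4, p9) → 58.6953
  f16: (p0, p8, p4) → 52.3925
  f17: (p14, p13, p6) → 61.6603
  f18: (p14, p13, p16) → 6.7586
  f19: (p14, p5, p6) → 134.8671
  f20: (p14, p16, p5) → 14.5589
Σ area = 974.701

Euler: V−E+F = 12−30+20 = 2.

facets=20 area=974.701


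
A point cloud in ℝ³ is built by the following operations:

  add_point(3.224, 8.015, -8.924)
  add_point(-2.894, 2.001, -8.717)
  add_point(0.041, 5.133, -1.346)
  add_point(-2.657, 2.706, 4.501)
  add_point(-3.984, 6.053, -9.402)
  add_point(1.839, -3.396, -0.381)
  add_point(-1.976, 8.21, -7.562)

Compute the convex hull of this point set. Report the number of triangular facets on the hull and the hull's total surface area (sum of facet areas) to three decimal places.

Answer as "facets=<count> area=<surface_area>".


Hull vertices (7/7): indices [0, 1, 2, 3, 4, 5, 6].

Triangle areas on the boundary:
  f1: (p1, p0, p4) → 15.9123
  f2: (p1, p5, p0) → 47.1289
  f3: (p1, p3, p4) → 27.9575
  f4: (p1, p3, p5) → 49.1272
  f5: (p6, p0, p4) → 8.5551
  f6: (p6, p3, p4) → 22.6245
  f7: (p2, p6, p0) → 19.3824
  f8: (p2, p6, p3) → 15.7996
  f9: (p2, p5, p0) → 35.8804
  f10: (p2, p3, p5) → 28.1968
Σ area = 270.565

Euler characteristic 7−15+10 = 2 ✓

facets=10 area=270.565


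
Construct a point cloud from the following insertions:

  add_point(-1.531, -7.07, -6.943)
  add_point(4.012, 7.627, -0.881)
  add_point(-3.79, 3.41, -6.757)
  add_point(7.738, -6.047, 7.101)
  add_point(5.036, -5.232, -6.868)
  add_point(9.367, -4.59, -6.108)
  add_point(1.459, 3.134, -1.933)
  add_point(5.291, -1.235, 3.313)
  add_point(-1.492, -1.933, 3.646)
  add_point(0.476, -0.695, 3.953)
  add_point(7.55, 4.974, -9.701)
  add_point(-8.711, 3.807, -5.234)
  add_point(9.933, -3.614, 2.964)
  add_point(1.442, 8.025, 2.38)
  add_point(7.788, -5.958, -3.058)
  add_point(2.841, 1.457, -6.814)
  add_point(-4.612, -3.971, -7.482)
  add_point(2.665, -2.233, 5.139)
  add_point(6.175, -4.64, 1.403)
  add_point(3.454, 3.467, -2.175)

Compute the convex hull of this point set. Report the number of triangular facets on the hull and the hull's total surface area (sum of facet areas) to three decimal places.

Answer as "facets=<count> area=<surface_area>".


facets=24 area=784.727

Hull vertices (14/20): indices [0, 1, 2, 3, 4, 5, 8, 10, 11, 12, 13, 14, 16, 17].

Area of each hull facet:
  f1: (p8, p13, p11) → 62.6462
  f2: (p1, p13, p11) → 27.8896
  f3: (p1, p10, p11) → 68.9403
  f4: (p1, p13, p12) → 27.4514
  f5: (p1, p10, p12) → 64.9400
  f6: (p16, p0, p10) → 33.3207
  f7: (p16, p8, p11) → 51.3644
  f8: (p16, p8, p0) → 25.4144
  f9: (p5, p10, p12) → 45.8513
  f10: (p3, p13, p12) → 37.5643
  f11: (p3, p8, p0) → 62.3470
  f12: (p3, p5, p12) → 17.1579
  f13: (p2, p10, p11) → 6.5030
  f14: (p2, p16, p11) → 19.2763
  f15: (p2, p16, p10) → 43.0935
  f16: (p4, p0, p10) → 32.7218
  f17: (p4, p5, p10) → 22.9484
  f18: (p4, p5, p0) → 3.0664
  f19: (p17, p8, p13) → 22.8588
  f20: (p17, p3, p13) → 24.8548
  f21: (p17, p3, p8) → 7.6131
  f22: (p14, p5, p0) → 18.6470
  f23: (p14, p3, p0) → 47.7904
  f24: (p14, p3, p5) → 10.4657
Σ area = 784.727

Check V−E+F: 14 − 36 + 24 = 2.


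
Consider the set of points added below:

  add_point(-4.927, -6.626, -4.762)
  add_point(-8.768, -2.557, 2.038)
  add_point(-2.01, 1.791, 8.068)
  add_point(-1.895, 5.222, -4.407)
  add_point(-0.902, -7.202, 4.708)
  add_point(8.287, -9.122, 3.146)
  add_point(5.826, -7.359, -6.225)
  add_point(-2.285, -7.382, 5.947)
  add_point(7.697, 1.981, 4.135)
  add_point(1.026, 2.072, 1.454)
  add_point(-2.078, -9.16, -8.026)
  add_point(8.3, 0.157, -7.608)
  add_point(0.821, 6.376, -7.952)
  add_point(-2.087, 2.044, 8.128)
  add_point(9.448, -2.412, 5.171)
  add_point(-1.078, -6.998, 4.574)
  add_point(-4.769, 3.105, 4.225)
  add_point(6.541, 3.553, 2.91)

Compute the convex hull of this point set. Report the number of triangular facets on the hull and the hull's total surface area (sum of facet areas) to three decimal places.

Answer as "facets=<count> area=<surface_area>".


facets=26 area=884.674

Points on the hull: [0, 1, 2, 3, 5, 6, 7, 8, 10, 11, 12, 13, 14, 16, 17] (15 of 18).

Facet areas (half cross-product norm):
  f1: (p7, p13, p1) → 39.6058
  f2: (p0, p12, p1) → 63.9881
  f3: (p0, p10, p12) → 36.4330
  f4: (p0, p7, p1) → 38.4950
  f5: (p0, p7, p10) → 24.6397
  f6: (p11, p10, p12) → 67.1744
  f7: (p16, p13, p1) → 16.3453
  f8: (p17, p11, p12) → 52.2626
  f9: (p17, p16, p12) → 67.4306
  f10: (p17, p16, p13) → 24.7326
  f11: (p5, p7, p14) → 39.2564
  f12: (p5, p7, p10) → 74.7741
  f13: (p5, p11, p14) → 46.2128
  f14: (p2, p13, p14) → 1.3303
  f15: (p2, p7, p14) → 55.3015
  f16: (p2, p7, p13) → 0.3983
  f17: (p3, p12, p1) → 12.5178
  f18: (p3, p16, p1) → 33.8699
  f19: (p3, p16, p12) → 6.8498
  f20: (p8, p13, p14) → 24.7046
  f21: (p8, p17, p13) → 11.7293
  f22: (p8, p11, p14) → 28.7616
  f23: (p8, p17, p11) → 12.5945
  f24: (p6, p11, p10) → 29.6362
  f25: (p6, p5, p10) → 37.3786
  f26: (p6, p5, p11) → 38.2512
Σ area = 884.674

Euler: V−E+F = 15−39+26 = 2.


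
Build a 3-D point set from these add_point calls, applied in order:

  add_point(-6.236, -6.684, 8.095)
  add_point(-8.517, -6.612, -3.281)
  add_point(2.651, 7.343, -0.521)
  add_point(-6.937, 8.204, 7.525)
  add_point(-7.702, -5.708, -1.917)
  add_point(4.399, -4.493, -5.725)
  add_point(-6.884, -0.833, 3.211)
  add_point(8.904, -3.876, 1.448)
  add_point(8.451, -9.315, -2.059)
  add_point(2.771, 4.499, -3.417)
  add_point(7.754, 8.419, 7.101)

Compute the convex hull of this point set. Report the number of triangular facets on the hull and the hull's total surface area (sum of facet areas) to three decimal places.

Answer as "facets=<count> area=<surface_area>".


facets=14 area=904.334

9 of the 11 inputs are extreme points: [0, 1, 2, 3, 5, 7, 8, 9, 10].

Facet areas (half cross-product norm):
  f1: (p0, p10, p7) → 113.4279
  f2: (p3, p0, p1) → 86.4079
  f3: (p3, p0, p10) → 109.5647
  f4: (p9, p10, p7) → 66.0123
  f5: (p9, p3, p1) → 114.2816
  f6: (p5, p9, p1) → 62.6318
  f7: (p5, p9, p7) → 39.3358
  f8: (p2, p3, p10) → 57.5508
  f9: (p2, p9, p10) → 14.1877
  f10: (p2, p9, p3) → 21.6331
  f11: (p8, p0, p7) → 54.3993
  f12: (p8, p5, p7) → 22.9248
  f13: (p8, p0, p1) → 96.3795
  f14: (p8, p5, p1) → 45.5966
Σ area = 904.334

Check V−E+F: 9 − 21 + 14 = 2.


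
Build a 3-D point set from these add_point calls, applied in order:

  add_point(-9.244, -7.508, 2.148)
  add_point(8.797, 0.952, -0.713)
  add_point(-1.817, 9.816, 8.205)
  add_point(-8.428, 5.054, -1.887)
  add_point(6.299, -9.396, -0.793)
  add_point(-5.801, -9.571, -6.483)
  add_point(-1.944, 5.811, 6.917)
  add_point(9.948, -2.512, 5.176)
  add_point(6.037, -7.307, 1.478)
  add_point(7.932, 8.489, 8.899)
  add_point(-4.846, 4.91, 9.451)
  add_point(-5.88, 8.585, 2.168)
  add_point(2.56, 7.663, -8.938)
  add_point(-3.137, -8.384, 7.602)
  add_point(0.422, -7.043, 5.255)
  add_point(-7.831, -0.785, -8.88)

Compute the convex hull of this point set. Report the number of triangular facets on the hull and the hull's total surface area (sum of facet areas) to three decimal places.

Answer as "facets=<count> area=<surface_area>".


Points on the hull: [0, 1, 2, 3, 4, 5, 7, 9, 10, 11, 12, 13, 15] (13 of 16).

Triangle areas on the boundary:
  f1: (p13, p5, p0) → 37.2700
  f2: (p4, p5, p12) → 120.9854
  f3: (p4, p13, p7) → 61.1401
  f4: (p4, p13, p5) → 77.9750
  f5: (p9, p13, p7) → 84.4793
  f6: (p9, p12, p2) → 86.2761
  f7: (p11, p12, p2) → 48.7240
  f8: (p11, p3, p12) → 39.3742
  f9: (p15, p5, p12) → 56.5159
  f10: (p15, p3, p12) → 57.2799
  f11: (p15, p5, p0) → 44.3521
  f12: (p15, p3, p0) → 56.0640
  f13: (p1, p4, p7) → 33.1060
  f14: (p1, p4, p12) → 59.8918
  f15: (p1, p9, p7) → 39.7734
  f16: (p1, p9, p12) → 74.4935
  f17: (p10, p9, p2) → 26.8995
  f18: (p10, p9, p13) → 88.9955
  f19: (p10, p13, p0) → 55.3846
  f20: (p10, p11, p2) → 21.0840
  f21: (p10, p3, p0) → 75.3621
  f22: (p10, p11, p3) → 22.5032
Σ area = 1267.930

Check V−E+F: 13 − 33 + 22 = 2.

facets=22 area=1267.930


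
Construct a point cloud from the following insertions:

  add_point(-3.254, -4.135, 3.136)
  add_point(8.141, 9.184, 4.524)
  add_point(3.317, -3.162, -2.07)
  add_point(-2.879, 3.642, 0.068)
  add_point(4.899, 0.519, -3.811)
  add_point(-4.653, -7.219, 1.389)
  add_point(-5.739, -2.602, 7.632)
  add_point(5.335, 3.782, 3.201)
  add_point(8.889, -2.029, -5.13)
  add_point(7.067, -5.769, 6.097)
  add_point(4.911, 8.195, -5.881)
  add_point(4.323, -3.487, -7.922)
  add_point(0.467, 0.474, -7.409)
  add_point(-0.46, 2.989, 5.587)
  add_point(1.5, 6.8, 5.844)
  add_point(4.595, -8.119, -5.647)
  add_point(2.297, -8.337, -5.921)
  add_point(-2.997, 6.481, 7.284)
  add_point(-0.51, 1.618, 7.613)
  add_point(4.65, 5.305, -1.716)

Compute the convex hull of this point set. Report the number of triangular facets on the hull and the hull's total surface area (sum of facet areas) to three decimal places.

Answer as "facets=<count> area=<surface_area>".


facets=22 area=853.734

Points on the hull: [1, 3, 5, 6, 8, 9, 10, 11, 12, 15, 16, 17, 18] (13 of 20).

Facet areas (half cross-product norm):
  f1: (p9, p1, p8) → 81.9545
  f2: (p10, p1, p8) → 59.9158
  f3: (p10, p11, p8) → 30.3806
  f4: (p18, p9, p6) → 35.6648
  f5: (p18, p9, p1) → 63.2039
  f6: (p5, p9, p6) → 48.4503
  f7: (p16, p5, p9) → 60.3798
  f8: (p17, p10, p1) → 64.2917
  f9: (p17, p18, p6) → 17.9953
  f10: (p17, p18, p1) → 31.5241
  f11: (p12, p10, p11) → 24.0600
  f12: (p12, p16, p11) → 14.7253
  f13: (p12, p16, p5) → 45.9119
  f14: (p15, p9, p8) → 42.9633
  f15: (p15, p16, p9) → 13.4121
  f16: (p15, p11, p8) → 14.3265
  f17: (p15, p16, p11) → 6.0050
  f18: (p3, p5, p6) → 38.5818
  f19: (p3, p12, p5) → 47.7777
  f20: (p3, p17, p6) → 34.9810
  f21: (p3, p17, p10) → 38.9520
  f22: (p3, p12, p10) → 38.2763
Σ area = 853.734

Euler: V−E+F = 13−33+22 = 2.


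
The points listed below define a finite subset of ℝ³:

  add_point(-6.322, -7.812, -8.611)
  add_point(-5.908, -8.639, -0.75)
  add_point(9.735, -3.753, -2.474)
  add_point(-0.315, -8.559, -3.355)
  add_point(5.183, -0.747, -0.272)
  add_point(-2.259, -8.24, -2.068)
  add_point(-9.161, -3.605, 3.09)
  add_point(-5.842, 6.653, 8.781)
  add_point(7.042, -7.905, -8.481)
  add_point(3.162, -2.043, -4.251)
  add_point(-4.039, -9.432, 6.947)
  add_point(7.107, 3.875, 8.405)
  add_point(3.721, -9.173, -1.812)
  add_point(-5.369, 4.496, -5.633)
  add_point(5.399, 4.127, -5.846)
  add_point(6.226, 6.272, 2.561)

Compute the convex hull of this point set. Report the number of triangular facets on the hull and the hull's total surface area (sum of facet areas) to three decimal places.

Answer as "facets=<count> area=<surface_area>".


facets=20 area=1086.680

Hull vertices (12/16): indices [0, 1, 2, 6, 7, 8, 10, 11, 12, 13, 14, 15].

Area of each hull facet:
  f1: (p10, p7, p6) → 51.7767
  f2: (p13, p7, p6) → 72.5958
  f3: (p11, p10, p2) → 109.4378
  f4: (p11, p10, p7) → 102.2916
  f5: (p0, p13, p6) → 69.2650
  f6: (p15, p13, p7) → 86.5652
  f7: (p15, p11, p7) → 41.4967
  f8: (p15, p11, p2) → 37.4648
  f9: (p12, p10, p2) → 39.1723
  f10: (p8, p12, p2) → 26.4162
  f11: (p8, p12, p0) → 45.6022
  f12: (p1, p10, p6) → 26.6036
  f13: (p1, p0, p6) → 25.3254
  f14: (p1, p12, p10) → 38.2743
  f15: (p1, p12, p0) → 38.3470
  f16: (p14, p15, p13) → 46.8553
  f17: (p14, p0, p13) → 68.3774
  f18: (p14, p8, p0) → 82.2565
  f19: (p14, p15, p2) → 41.1788
  f20: (p14, p8, p2) → 37.3778
Σ area = 1086.680

Check V−E+F: 12 − 30 + 20 = 2.


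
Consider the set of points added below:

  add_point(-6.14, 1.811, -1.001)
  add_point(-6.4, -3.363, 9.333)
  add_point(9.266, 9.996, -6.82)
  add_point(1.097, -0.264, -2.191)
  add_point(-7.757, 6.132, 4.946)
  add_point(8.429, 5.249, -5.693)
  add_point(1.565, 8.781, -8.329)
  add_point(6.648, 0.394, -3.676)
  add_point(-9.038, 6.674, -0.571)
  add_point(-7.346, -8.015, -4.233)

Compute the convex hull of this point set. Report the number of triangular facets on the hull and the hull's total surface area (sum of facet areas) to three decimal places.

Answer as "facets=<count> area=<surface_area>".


Extreme-point indices: [1, 2, 4, 5, 6, 7, 8, 9] — 8 of 10 on the boundary.

Per-facet area ½‖(b−a)×(c−a)‖:
  f1: (p1, p9, p8) → 92.7112
  f2: (p7, p1, p9) → 113.5066
  f3: (p6, p2, p8) → 38.4294
  f4: (p6, p9, p8) → 101.0512
  f5: (p4, p2, p8) → 55.4585
  f6: (p4, p1, p8) → 25.6646
  f7: (p4, p1, p2) → 106.1195
  f8: (p5, p7, p9) → 31.8027
  f9: (p5, p6, p2) → 18.9388
  f10: (p5, p6, p9) → 79.1997
  f11: (p5, p1, p2) → 44.1781
  f12: (p5, p7, p1) → 39.7150
Σ area = 746.775

Euler characteristic 8−18+12 = 2 ✓

facets=12 area=746.775


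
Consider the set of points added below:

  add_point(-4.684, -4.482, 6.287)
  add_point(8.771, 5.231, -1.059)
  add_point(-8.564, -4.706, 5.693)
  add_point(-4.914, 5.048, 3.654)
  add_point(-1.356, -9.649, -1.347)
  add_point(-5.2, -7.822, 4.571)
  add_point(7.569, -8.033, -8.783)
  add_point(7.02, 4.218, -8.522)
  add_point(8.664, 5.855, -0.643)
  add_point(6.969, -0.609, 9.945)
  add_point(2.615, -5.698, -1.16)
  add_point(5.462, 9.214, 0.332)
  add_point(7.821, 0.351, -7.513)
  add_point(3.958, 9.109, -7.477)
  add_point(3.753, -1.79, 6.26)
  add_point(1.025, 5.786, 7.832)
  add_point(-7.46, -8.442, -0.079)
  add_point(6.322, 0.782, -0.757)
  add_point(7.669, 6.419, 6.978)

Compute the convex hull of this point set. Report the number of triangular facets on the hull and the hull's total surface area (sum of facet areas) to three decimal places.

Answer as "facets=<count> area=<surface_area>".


facets=26 area=1015.597

Points on the hull: [1, 2, 3, 4, 5, 6, 7, 8, 9, 11, 12, 13, 15, 16, 18] (15 of 19).

Triangle areas on the boundary:
  f1: (p9, p6, p1) → 96.8605
  f2: (p4, p9, p6) → 97.8409
  f3: (p7, p13, p6) → 18.3429
  f4: (p18, p9, p1) → 30.3322
  f5: (p5, p9, p2) → 35.1728
  f6: (p5, p4, p9) → 55.1469
  f7: (p16, p13, p6) → 149.7462
  f8: (p16, p4, p6) → 20.6660
  f9: (p16, p5, p2) → 12.2886
  f10: (p16, p5, p4) → 16.1417
  f11: (p12, p6, p1) → 24.1928
  f12: (p12, p7, p1) → 15.5574
  f13: (p12, p7, p6) → 7.7216
  f14: (p8, p18, p1) → 2.2866
  f15: (p8, p11, p18) → 17.1675
  f16: (p8, p11, p13) → 18.7910
  f17: (p8, p7, p1) → 2.3299
  f18: (p8, p7, p13) → 23.4222
  f19: (p3, p11, p13) → 46.1189
  f20: (p3, p16, p2) → 35.4794
  f21: (p3, p16, p13) → 103.7581
  f22: (p15, p11, p18) → 25.1085
  f23: (p15, p3, p11) → 34.1515
  f24: (p15, p18, p9) → 25.1074
  f25: (p15, p9, p2) → 64.4987
  f26: (p15, p3, p2) → 37.3668
Σ area = 1015.597

Check V−E+F: 15 − 39 + 26 = 2.


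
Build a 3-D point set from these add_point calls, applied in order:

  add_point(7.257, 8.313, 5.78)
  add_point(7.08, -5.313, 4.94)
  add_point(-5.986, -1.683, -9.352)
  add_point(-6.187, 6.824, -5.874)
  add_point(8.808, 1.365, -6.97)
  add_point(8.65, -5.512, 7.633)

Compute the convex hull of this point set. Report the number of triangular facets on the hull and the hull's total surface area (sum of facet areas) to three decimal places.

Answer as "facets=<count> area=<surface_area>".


facets=8 area=630.387

Hull vertices (6/6): indices [0, 1, 2, 3, 4, 5].

Area of each hull facet:
  f1: (p2, p4, p3) → 68.5270
  f2: (p5, p2, p3) → 103.8813
  f3: (p0, p4, p3) → 110.5775
  f4: (p0, p5, p3) → 124.7508
  f5: (p0, p5, p4) → 95.3145
  f6: (p1, p2, p4) → 104.8639
  f7: (p1, p5, p4) → 15.0530
  f8: (p1, p5, p2) → 7.4190
Σ area = 630.387

Check V−E+F: 6 − 12 + 8 = 2.


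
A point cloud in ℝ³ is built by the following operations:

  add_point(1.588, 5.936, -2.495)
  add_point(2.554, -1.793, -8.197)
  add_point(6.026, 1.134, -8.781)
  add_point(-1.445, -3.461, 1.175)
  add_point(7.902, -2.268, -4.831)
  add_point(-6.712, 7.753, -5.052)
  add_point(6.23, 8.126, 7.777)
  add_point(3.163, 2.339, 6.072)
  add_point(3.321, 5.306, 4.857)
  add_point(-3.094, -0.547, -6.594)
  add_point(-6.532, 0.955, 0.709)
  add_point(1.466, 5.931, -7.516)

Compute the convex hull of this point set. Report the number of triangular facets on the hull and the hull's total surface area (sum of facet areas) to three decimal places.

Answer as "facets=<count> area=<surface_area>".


facets=16 area=588.935

Extreme-point indices: [1, 2, 3, 4, 5, 6, 7, 9, 10, 11] — 10 of 12 on the boundary.

Triangle areas on the boundary:
  f1: (p11, p6, p5) → 70.5850
  f2: (p11, p9, p5) → 31.9405
  f3: (p10, p6, p5) → 72.3836
  f4: (p10, p9, p5) → 33.0851
  f5: (p10, p9, p3) → 25.7115
  f6: (p1, p3, p4) → 32.2533
  f7: (p1, p9, p3) → 25.3859
  f8: (p1, p11, p9) → 21.9325
  f9: (p2, p6, p4) → 45.1487
  f10: (p2, p11, p6) → 54.3184
  f11: (p2, p1, p4) → 12.3531
  f12: (p2, p1, p11) → 15.3739
  f13: (p7, p10, p6) → 29.6302
  f14: (p7, p10, p3) → 29.9809
  f15: (p7, p6, p4) → 40.3180
  f16: (p7, p3, p4) → 48.5345
Σ area = 588.935

Euler characteristic 10−24+16 = 2 ✓


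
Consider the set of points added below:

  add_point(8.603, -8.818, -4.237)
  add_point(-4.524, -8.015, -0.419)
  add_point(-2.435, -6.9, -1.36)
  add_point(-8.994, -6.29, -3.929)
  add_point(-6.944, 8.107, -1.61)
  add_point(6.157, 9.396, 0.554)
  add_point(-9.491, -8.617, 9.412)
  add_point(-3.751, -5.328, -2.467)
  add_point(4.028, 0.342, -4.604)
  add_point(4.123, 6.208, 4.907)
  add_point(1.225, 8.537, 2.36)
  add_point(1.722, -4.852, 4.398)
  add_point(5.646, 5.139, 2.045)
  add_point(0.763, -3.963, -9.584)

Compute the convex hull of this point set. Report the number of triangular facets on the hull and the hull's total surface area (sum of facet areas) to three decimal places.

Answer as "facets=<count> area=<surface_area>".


11 of the 14 inputs are extreme points: [0, 1, 3, 4, 5, 6, 9, 10, 11, 12, 13].

Area of each hull facet:
  f1: (p13, p5, p0) → 92.5495
  f2: (p4, p13, p5) → 103.8899
  f3: (p3, p13, p0) → 58.8302
  f4: (p3, p4, p6) → 99.7636
  f5: (p3, p4, p13) → 82.3438
  f6: (p11, p0, p6) → 53.8111
  f7: (p11, p9, p6) → 64.8573
  f8: (p11, p9, p0) → 64.5340
  f9: (p12, p5, p0) → 25.7466
  f10: (p12, p9, p0) → 18.9266
  f11: (p12, p9, p5) → 7.7441
  f12: (p10, p4, p5) → 17.4662
  f13: (p10, p9, p5) → 11.3588
  f14: (p10, p4, p6) → 91.4557
  f15: (p10, p9, p6) → 46.3607
  f16: (p1, p0, p6) → 55.5980
  f17: (p1, p3, p6) → 32.0722
  f18: (p1, p3, p0) → 33.3109
Σ area = 960.619

Euler characteristic 11−27+18 = 2 ✓

facets=18 area=960.619


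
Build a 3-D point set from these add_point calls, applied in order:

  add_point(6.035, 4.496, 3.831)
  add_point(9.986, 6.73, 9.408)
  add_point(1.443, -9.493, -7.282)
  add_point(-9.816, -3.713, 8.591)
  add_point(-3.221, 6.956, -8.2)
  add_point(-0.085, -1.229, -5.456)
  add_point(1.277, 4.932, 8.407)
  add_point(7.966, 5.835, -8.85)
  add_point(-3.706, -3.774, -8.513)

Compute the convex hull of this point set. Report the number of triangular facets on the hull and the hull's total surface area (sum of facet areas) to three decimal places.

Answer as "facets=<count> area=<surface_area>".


Extreme-point indices: [1, 2, 3, 4, 6, 7, 8] — 7 of 9 on the boundary.

Triangle areas on the boundary:
  f1: (p2, p1, p3) → 214.7298
  f2: (p7, p2, p1) → 153.8572
  f3: (p7, p4, p1) → 103.4447
  f4: (p6, p1, p3) → 28.7452
  f5: (p6, p4, p3) → 120.9445
  f6: (p6, p4, p1) → 72.9961
  f7: (p8, p2, p3) → 70.5684
  f8: (p8, p4, p3) → 97.5718
  f9: (p8, p7, p2) → 58.8781
  f10: (p8, p7, p4) → 60.4111
Σ area = 982.147

Euler characteristic 7−15+10 = 2 ✓

facets=10 area=982.147


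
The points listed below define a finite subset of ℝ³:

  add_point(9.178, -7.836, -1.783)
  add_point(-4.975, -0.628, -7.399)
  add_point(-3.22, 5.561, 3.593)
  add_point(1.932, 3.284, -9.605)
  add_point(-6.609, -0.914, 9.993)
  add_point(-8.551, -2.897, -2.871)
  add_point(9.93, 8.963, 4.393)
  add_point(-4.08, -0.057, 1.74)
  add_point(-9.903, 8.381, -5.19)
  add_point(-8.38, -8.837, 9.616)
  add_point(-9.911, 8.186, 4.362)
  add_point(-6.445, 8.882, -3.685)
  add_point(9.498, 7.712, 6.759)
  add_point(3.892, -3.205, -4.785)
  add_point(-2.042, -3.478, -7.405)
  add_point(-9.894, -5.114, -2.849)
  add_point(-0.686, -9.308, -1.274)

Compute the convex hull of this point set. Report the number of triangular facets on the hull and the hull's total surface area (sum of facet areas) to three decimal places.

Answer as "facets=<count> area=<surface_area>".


13 of the 17 inputs are extreme points: [0, 1, 3, 4, 6, 8, 9, 10, 11, 12, 14, 15, 16].

Triangle areas on the boundary:
  f1: (p0, p3, p6) → 120.8979
  f2: (p0, p9, p16) → 52.9920
  f3: (p4, p9, p10) → 32.2952
  f4: (p11, p3, p6) → 96.9868
  f5: (p11, p8, p3) → 20.4868
  f6: (p11, p6, p10) → 80.1385
  f7: (p11, p8, p10) → 16.7188
  f8: (p15, p9, p16) → 62.3833
  f9: (p15, p9, p10) → 96.9968
  f10: (p15, p8, p10) → 64.2239
  f11: (p12, p0, p6) → 24.0485
  f12: (p12, p0, p9) → 181.9796
  f13: (p12, p4, p9) → 58.2947
  f14: (p12, p6, p10) → 26.4955
  f15: (p12, p4, p10) → 101.5981
  f16: (p1, p8, p3) → 43.2296
  f17: (p1, p15, p8) → 42.2384
  f18: (p14, p0, p3) → 54.0917
  f19: (p14, p1, p3) → 16.2175
  f20: (p14, p0, p16) → 42.7745
  f21: (p14, p15, p16) → 37.1731
  f22: (p14, p1, p15) → 16.4676
Σ area = 1288.729

Euler characteristic 13−33+22 = 2 ✓

facets=22 area=1288.729


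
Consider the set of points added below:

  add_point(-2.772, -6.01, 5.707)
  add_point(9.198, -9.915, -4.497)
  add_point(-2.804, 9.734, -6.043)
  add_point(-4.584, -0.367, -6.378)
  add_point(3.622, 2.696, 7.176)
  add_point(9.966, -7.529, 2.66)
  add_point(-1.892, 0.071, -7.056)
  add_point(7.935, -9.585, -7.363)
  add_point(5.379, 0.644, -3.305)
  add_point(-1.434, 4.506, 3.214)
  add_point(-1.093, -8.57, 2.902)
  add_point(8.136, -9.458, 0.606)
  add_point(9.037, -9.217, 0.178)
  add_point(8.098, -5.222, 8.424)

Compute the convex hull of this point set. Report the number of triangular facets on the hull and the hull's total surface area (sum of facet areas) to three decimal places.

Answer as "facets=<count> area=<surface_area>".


facets=24 area=778.713

Hull vertices (14/14): indices [0, 1, 2, 3, 4, 5, 6, 7, 8, 9, 10, 11, 12, 13].

Facet areas (half cross-product norm):
  f1: (p0, p2, p3) → 64.4339
  f2: (p6, p2, p3) → 13.7021
  f3: (p6, p7, p3) → 15.7851
  f4: (p6, p7, p2) → 43.4805
  f5: (p8, p7, p2) → 48.6937
  f6: (p4, p8, p5) → 57.0922
  f7: (p4, p8, p2) → 67.7933
  f8: (p10, p7, p3) → 83.7334
  f9: (p10, p0, p3) → 26.7127
  f10: (p13, p4, p5) → 28.1306
  f11: (p13, p4, p0) → 46.1938
  f12: (p13, p10, p0) → 22.9178
  f13: (p9, p0, p2) → 44.2053
  f14: (p9, p4, p2) → 23.9862
  f15: (p9, p4, p0) → 34.6093
  f16: (p11, p13, p5) → 8.7873
  f17: (p11, p13, p10) → 41.0086
  f18: (p12, p11, p5) → 1.6096
  f19: (p1, p10, p7) → 19.6913
  f20: (p1, p11, p10) → 22.4562
  f21: (p1, p12, p11) → 2.2161
  f22: (p1, p12, p5) → 3.9138
  f23: (p1, p8, p5) → 39.9490
  f24: (p1, p8, p7) → 17.6111
Σ area = 778.713

Euler: V−E+F = 14−36+24 = 2.


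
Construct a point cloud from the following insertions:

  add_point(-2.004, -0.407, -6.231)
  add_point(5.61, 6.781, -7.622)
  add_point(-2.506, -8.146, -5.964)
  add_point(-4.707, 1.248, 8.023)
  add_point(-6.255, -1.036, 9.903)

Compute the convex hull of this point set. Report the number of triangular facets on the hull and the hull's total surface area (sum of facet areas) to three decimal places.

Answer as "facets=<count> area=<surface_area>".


facets=6 area=353.288

Hull vertices (5/5): indices [0, 1, 2, 3, 4].

Per-facet area ½‖(b−a)×(c−a)‖:
  f1: (p2, p1, p4) → 149.8003
  f2: (p0, p2, p4) → 64.5339
  f3: (p0, p2, p1) → 28.0175
  f4: (p3, p1, p4) → 14.9155
  f5: (p3, p0, p4) → 20.2295
  f6: (p3, p0, p1) → 75.7914
Σ area = 353.288

Euler: V−E+F = 5−9+6 = 2.


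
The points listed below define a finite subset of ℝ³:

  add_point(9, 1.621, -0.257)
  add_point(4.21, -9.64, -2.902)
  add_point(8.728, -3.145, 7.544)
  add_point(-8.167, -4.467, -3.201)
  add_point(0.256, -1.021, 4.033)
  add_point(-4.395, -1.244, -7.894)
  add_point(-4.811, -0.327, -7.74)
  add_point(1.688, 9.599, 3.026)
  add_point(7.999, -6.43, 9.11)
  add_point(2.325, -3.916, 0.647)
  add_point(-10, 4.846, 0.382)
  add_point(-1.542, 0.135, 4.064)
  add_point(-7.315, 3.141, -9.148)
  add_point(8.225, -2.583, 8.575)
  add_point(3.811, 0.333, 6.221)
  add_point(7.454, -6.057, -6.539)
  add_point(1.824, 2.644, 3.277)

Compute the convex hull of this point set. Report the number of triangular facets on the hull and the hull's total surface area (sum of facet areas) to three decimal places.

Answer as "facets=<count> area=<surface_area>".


facets=18 area=901.260

Extreme-point indices: [0, 1, 2, 3, 5, 7, 8, 10, 12, 13, 15] — 11 of 17 on the boundary.

Triangle areas on the boundary:
  f1: (p7, p12, p10) → 64.7518
  f2: (p7, p12, p0) → 92.1900
  f3: (p3, p12, p10) → 42.9254
  f4: (p3, p8, p10) → 103.5397
  f5: (p3, p8, p1) → 85.5415
  f6: (p15, p12, p0) → 86.9147
  f7: (p15, p8, p1) → 38.0326
  f8: (p13, p7, p0) → 55.4797
  f9: (p13, p8, p10) → 38.8817
  f10: (p13, p7, p10) → 94.5798
  f11: (p5, p3, p12) → 17.9357
  f12: (p5, p15, p12) → 19.7204
  f13: (p5, p3, p1) → 43.5273
  f14: (p5, p15, p1) → 38.0371
  f15: (p2, p13, p0) → 5.1534
  f16: (p2, p13, p8) → 2.3696
  f17: (p2, p15, p0) → 45.5192
  f18: (p2, p15, p8) → 26.1609
Σ area = 901.260

Euler: V−E+F = 11−27+18 = 2.
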